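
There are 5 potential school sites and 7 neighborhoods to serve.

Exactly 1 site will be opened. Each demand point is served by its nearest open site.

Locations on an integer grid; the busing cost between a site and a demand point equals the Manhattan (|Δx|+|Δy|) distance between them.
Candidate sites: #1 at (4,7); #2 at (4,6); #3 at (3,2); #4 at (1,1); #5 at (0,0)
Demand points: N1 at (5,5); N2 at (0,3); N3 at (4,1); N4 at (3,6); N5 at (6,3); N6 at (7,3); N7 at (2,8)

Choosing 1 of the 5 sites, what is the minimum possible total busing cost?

30

Open {#2}.
  N1→#2 2, N2→#2 7, N3→#2 5, N4→#2 1, N5→#2 5, N6→#2 6, N7→#2 4  ⇒ total 30.
Compare {#3}: total 31.
Compare {#1}: total 35.
No size-1 selection does better; minimum is 30.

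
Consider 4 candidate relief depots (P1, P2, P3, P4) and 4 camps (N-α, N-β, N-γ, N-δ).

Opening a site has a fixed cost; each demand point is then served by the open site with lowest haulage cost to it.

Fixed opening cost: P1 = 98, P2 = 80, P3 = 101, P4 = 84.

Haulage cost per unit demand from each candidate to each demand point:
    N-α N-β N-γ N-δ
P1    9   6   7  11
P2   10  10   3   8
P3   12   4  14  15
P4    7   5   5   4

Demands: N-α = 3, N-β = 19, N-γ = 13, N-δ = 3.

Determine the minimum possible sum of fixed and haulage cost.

Open {P4}: assign each demand point to its cheapest open site.
  N-α→P4 3×7=21, N-β→P4 19×5=95, N-γ→P4 13×5=65, N-δ→P4 3×4=12
  haulage cost 193, fixed 84 → total 277.
Compare {P2, P4}: haulage cost 167 + fixed 164 = 331.
Compare {P2, P3}: haulage cost 169 + fixed 181 = 350.
Compare {P3, P4}: haulage cost 174 + fixed 185 = 359.
All other subsets cost ≥ 331. Minimum total cost: 277.

277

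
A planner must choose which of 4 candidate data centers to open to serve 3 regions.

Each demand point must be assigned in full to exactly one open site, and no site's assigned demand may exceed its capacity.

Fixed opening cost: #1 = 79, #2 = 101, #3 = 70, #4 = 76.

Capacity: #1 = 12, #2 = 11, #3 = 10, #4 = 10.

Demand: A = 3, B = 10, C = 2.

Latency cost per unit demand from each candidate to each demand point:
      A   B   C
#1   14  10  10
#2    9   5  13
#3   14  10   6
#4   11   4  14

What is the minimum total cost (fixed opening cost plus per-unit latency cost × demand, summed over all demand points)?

Open {#3, #4}; cheapest assignment that respects the capacities:
  #3 (cap 10, load 5): A, C — cost 3×14 + 2×6 = 54
  #4 (cap 10, load 10): B — cost 10×4 = 40
  Shipping 94, fixed 146 → total 240.
  Any other capacity-feasible assignment to {#3, #4} ships for at least 94.
Compare {#1, #4}: its best feasible assignment gives total 257.
Compare {#2, #4}: its best feasible assignment gives total 270.
Every other set of open sites that can feasibly serve all demand totals ≥ 257 even under its best assignment. Minimum: 240.

240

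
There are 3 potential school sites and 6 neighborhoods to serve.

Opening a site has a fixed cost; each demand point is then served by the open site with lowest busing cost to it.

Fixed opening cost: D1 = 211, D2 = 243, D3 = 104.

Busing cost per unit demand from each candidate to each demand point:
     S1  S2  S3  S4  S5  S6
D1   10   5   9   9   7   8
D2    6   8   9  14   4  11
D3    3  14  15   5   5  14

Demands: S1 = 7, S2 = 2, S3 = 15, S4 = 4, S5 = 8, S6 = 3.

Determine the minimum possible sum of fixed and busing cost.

Open {D3}: assign each demand point to its cheapest open site.
  S1→D3 7×3=21, S2→D3 2×14=28, S3→D3 15×15=225, S4→D3 4×5=20, S5→D3 8×5=40, S6→D3 3×14=42
  busing cost 376, fixed 104 → total 480.
Compare {D1}: busing cost 331 + fixed 211 = 542.
Compare {D2}: busing cost 314 + fixed 243 = 557.
Compare {D1, D3}: busing cost 250 + fixed 315 = 565.
All other subsets cost ≥ 542. Minimum total cost: 480.

480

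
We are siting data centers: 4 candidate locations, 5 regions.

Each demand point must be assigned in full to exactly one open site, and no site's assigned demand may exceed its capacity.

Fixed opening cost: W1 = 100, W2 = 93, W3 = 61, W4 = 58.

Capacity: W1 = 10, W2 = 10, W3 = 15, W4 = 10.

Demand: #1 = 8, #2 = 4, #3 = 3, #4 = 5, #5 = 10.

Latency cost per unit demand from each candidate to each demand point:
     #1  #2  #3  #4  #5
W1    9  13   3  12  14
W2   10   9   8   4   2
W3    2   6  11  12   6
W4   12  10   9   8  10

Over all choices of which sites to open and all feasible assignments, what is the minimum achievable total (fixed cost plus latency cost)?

Open {W2, W3, W4}; cheapest assignment that respects the capacities:
  W2 (cap 10, load 10): #5 — cost 10×2 = 20
  W3 (cap 15, load 12): #1, #2 — cost 8×2 + 4×6 = 40
  W4 (cap 10, load 8): #3, #4 — cost 3×9 + 5×8 = 67
  Shipping 127, fixed 212 → total 339.
  Any other capacity-feasible assignment to {W2, W3, W4} ships for at least 127.
Compare {W1, W2, W3}: its best feasible assignment gives total 383.
Compare {W1, W2, W3, W4}: its best feasible assignment gives total 421.
Every other set of open sites that can feasibly serve all demand totals ≥ 383 even under its best assignment. Minimum: 339.

339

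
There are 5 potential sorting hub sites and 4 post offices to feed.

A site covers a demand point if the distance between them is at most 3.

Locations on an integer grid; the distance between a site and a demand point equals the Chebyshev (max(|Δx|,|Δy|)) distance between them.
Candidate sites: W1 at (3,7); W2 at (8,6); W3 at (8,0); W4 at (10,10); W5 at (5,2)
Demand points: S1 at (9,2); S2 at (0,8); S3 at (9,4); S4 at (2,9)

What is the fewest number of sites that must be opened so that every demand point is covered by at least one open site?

Coverage sets (demand points within 3 of each site):
  W1: {S2, S4}
  W2: {S3}
  W3: {S1}
  W4: {}
  W5: {}
No 2 sites suffice: every size-2 union leaves at least one demand point uncovered.
But {W1, W2, W3} covers everything, so the minimum is 3.

3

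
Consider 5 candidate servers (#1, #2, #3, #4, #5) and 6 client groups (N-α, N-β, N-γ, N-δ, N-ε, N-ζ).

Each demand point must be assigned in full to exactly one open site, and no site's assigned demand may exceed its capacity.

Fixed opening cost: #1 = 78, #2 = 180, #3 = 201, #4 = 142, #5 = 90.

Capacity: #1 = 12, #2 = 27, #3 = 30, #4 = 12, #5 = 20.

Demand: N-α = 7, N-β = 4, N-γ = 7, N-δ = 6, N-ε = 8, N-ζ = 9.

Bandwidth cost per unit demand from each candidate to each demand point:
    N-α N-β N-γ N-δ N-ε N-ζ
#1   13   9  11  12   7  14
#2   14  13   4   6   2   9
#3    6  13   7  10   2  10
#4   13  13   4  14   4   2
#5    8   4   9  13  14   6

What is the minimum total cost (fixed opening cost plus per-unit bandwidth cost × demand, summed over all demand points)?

Open {#2, #5}; cheapest assignment that respects the capacities:
  #2 (cap 27, load 21): N-γ, N-δ, N-ε — cost 7×4 + 6×6 + 8×2 = 80
  #5 (cap 20, load 20): N-α, N-β, N-ζ — cost 7×8 + 4×4 + 9×6 = 126
  Shipping 206, fixed 270 → total 476.
  Any other capacity-feasible assignment to {#2, #5} ships for at least 206.
Compare {#3, #5}: its best feasible assignment gives total 528.
Compare {#1, #2, #5}: its best feasible assignment gives total 554.
Every other set of open sites that can feasibly serve all demand totals ≥ 528 even under its best assignment. Minimum: 476.

476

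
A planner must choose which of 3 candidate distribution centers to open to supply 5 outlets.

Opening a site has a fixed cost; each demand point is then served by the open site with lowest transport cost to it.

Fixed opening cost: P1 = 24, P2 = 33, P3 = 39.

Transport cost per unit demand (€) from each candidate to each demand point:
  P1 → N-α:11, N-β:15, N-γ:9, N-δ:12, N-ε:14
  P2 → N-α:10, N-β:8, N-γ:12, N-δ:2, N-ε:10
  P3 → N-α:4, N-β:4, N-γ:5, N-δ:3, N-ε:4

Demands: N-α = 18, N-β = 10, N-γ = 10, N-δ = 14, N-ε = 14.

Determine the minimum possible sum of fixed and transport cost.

299

Open {P3}: assign each demand point to its cheapest open site.
  N-α→P3 18×4=72, N-β→P3 10×4=40, N-γ→P3 10×5=50, N-δ→P3 14×3=42, N-ε→P3 14×4=56
  transport cost 260, fixed 39 → total 299.
Compare {P2, P3}: transport cost 246 + fixed 72 = 318.
Compare {P1, P3}: transport cost 260 + fixed 63 = 323.
Compare {P1, P2, P3}: transport cost 246 + fixed 96 = 342.
All other subsets cost ≥ 318. Minimum total cost: 299.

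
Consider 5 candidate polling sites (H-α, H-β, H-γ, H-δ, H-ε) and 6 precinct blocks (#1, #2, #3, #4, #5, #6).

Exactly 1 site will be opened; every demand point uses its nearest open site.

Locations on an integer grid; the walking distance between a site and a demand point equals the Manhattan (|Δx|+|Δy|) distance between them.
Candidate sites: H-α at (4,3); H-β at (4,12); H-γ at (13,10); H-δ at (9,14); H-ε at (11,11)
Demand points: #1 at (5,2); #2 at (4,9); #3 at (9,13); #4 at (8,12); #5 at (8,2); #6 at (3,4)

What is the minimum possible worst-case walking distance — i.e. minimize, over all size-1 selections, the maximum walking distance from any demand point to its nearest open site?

14

Open {H-β}.
  Farthest demand point is #5 at walking distance 14 (to H-β); all others are ≤ 14.
With {H-α} the worst case is 15.
With {H-ε} the worst case is 15.
No size-1 selection achieves below 14.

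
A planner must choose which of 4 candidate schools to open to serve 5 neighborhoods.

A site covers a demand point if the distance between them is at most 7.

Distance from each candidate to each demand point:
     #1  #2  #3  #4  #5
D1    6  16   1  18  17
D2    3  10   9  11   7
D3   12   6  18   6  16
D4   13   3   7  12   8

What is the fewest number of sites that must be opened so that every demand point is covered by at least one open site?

Coverage sets (demand points within 7 of each site):
  D1: {#1, #3}
  D2: {#1, #5}
  D3: {#2, #4}
  D4: {#2, #3}
No 2 sites suffice: every size-2 union leaves at least one demand point uncovered.
But {D1, D2, D3} covers everything, so the minimum is 3.

3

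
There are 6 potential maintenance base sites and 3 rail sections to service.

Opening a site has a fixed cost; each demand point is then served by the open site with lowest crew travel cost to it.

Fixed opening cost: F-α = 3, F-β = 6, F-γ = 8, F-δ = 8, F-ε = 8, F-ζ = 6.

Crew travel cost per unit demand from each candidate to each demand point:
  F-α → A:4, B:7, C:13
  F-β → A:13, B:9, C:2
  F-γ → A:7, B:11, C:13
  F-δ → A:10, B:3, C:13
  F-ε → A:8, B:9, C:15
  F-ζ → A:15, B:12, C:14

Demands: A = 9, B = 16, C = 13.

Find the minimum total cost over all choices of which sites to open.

127

Open {F-α, F-β, F-δ}: assign each demand point to its cheapest open site.
  A→F-α 9×4=36, B→F-δ 16×3=48, C→F-β 13×2=26
  crew travel cost 110, fixed 17 → total 127.
Compare {F-α, F-β, F-δ, F-ζ}: crew travel cost 110 + fixed 23 = 133.
Compare {F-α, F-β, F-γ, F-δ}: crew travel cost 110 + fixed 25 = 135.
Compare {F-α, F-β, F-δ, F-ε}: crew travel cost 110 + fixed 25 = 135.
All other subsets cost ≥ 133. Minimum total cost: 127.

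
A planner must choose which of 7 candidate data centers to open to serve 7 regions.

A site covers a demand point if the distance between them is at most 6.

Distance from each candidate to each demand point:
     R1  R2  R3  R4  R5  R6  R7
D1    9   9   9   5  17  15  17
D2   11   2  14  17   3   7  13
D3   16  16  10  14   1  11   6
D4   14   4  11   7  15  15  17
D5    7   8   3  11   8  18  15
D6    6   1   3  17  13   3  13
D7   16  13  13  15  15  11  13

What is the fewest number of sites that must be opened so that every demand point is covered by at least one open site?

3

Coverage sets (demand points within 6 of each site):
  D1: {R4}
  D2: {R2, R5}
  D3: {R5, R7}
  D4: {R2}
  D5: {R3}
  D6: {R1, R2, R3, R6}
  D7: {}
No 2 sites suffice: every size-2 union leaves at least one demand point uncovered.
But {D1, D3, D6} covers everything, so the minimum is 3.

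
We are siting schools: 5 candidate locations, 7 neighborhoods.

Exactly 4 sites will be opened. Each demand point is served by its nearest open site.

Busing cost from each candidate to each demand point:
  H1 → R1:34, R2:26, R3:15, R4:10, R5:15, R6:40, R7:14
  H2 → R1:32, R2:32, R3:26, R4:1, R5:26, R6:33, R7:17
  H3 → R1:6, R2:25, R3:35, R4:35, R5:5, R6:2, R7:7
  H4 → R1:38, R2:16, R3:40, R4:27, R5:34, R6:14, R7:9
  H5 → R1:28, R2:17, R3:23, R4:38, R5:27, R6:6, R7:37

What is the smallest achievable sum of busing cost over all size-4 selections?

Open {H1, H2, H3, H4}.
  R1→H3 6, R2→H4 16, R3→H1 15, R4→H2 1, R5→H3 5, R6→H3 2, R7→H3 7  ⇒ total 52.
Compare {H1, H2, H3, H5}: total 53.
Compare {H2, H3, H4, H5}: total 60.
No size-4 selection does better; minimum is 52.

52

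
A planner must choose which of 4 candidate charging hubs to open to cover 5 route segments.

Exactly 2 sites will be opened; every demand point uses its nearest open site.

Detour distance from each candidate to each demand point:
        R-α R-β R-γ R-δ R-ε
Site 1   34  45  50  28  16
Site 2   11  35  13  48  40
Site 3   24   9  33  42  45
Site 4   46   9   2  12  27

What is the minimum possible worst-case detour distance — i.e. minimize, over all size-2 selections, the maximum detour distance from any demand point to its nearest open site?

27

Open {Site 2, Site 4}.
  Farthest demand point is R-ε at detour distance 27 (to Site 4); all others are ≤ 27.
With {Site 3, Site 4} the worst case is 27.
With {Site 1, Site 3} the worst case is 33.
No size-2 selection achieves below 27.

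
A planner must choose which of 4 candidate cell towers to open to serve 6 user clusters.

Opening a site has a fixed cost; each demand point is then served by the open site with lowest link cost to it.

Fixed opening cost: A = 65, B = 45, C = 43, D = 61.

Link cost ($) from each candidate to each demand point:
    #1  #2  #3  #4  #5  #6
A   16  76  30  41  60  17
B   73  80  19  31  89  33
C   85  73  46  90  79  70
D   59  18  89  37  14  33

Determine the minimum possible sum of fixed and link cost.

258

Open {A, D}: assign each demand point to its cheapest open site.
  #1→A 16, #2→D 18, #3→A 30, #4→D 37, #5→D 14, #6→A 17
  link cost 132, fixed 126 → total 258.
Compare {B, D}: link cost 174 + fixed 106 = 280.
Compare {A, B, D}: link cost 115 + fixed 171 = 286.
Compare {A, C, D}: link cost 132 + fixed 169 = 301.
All other subsets cost ≥ 280. Minimum total cost: 258.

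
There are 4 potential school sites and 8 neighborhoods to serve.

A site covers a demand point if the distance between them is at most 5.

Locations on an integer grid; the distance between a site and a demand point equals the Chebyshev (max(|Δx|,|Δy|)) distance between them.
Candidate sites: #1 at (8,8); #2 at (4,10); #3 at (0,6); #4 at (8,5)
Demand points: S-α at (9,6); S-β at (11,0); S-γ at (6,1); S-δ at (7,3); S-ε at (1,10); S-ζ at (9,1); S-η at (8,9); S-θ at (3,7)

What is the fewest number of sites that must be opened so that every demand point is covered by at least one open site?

2

Coverage sets (demand points within 5 of each site):
  #1: {S-α, S-δ, S-η, S-θ}
  #2: {S-α, S-ε, S-η, S-θ}
  #3: {S-ε, S-θ}
  #4: {S-α, S-β, S-γ, S-δ, S-ζ, S-η, S-θ}
No single site covers all 8 demand points.
But {#2, #4} covers everything, so the minimum is 2.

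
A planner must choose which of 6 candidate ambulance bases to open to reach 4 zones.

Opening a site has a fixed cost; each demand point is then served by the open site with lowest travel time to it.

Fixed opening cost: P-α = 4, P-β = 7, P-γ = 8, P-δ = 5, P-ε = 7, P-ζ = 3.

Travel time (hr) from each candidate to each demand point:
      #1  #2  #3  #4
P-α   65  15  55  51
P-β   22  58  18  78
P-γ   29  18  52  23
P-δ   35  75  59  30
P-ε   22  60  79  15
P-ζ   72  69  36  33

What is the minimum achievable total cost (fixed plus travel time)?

Open {P-α, P-β, P-ε}: assign each demand point to its cheapest open site.
  #1→P-β 22, #2→P-α 15, #3→P-β 18, #4→P-ε 15
  travel time 70, fixed 18 → total 88.
Compare {P-α, P-β, P-ε, P-ζ}: travel time 70 + fixed 21 = 91.
Compare {P-α, P-β, P-δ, P-ε}: travel time 70 + fixed 23 = 93.
Compare {P-β, P-γ, P-ε}: travel time 73 + fixed 22 = 95.
All other subsets cost ≥ 91. Minimum total cost: 88.

88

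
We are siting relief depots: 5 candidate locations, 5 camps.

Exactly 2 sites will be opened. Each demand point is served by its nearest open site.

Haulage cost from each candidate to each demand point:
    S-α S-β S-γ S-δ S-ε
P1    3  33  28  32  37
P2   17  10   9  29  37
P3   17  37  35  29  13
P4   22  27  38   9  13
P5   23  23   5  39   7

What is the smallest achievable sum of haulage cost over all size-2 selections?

Open {P2, P4}.
  S-α→P2 17, S-β→P2 10, S-γ→P2 9, S-δ→P4 9, S-ε→P4 13  ⇒ total 58.
Compare {P4, P5}: total 66.
Compare {P2, P5}: total 68.
No size-2 selection does better; minimum is 58.

58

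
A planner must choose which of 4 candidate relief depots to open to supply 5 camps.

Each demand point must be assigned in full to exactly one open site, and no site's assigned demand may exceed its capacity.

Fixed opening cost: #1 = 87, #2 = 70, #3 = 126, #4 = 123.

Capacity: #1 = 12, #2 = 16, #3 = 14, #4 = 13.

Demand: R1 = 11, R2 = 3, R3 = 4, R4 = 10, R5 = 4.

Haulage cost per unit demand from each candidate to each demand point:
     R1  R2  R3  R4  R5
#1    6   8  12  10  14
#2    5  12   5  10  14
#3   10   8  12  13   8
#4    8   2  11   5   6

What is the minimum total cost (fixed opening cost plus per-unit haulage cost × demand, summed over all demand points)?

Open {#1, #2, #4}; cheapest assignment that respects the capacities:
  #1 (cap 12, load 4): R5 — cost 4×14 = 56
  #2 (cap 16, load 15): R1, R3 — cost 11×5 + 4×5 = 75
  #4 (cap 13, load 13): R2, R4 — cost 3×2 + 10×5 = 56
  Shipping 187, fixed 280 → total 467.
  Any other capacity-feasible assignment to {#1, #2, #4} ships for at least 187.
Compare {#2, #3, #4}: its best feasible assignment gives total 482.
Compare {#1, #2, #3}: its best feasible assignment gives total 514.
Every other set of open sites that can feasibly serve all demand totals ≥ 482 even under its best assignment. Minimum: 467.

467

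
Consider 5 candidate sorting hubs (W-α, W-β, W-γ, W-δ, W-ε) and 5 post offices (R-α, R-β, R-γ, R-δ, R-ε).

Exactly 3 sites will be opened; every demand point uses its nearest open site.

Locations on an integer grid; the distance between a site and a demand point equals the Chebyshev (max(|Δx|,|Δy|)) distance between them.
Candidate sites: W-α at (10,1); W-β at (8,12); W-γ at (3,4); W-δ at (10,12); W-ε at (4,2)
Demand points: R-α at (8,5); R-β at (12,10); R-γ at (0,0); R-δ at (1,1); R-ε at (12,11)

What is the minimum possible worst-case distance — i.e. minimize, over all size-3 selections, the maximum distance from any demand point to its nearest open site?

Open {W-α, W-β, W-γ}.
  Farthest demand point is R-α at distance 4 (to W-α); all others are ≤ 4.
With {W-α, W-β, W-ε} the worst case is 4.
With {W-α, W-γ, W-δ} the worst case is 4.
No size-3 selection achieves below 4.

4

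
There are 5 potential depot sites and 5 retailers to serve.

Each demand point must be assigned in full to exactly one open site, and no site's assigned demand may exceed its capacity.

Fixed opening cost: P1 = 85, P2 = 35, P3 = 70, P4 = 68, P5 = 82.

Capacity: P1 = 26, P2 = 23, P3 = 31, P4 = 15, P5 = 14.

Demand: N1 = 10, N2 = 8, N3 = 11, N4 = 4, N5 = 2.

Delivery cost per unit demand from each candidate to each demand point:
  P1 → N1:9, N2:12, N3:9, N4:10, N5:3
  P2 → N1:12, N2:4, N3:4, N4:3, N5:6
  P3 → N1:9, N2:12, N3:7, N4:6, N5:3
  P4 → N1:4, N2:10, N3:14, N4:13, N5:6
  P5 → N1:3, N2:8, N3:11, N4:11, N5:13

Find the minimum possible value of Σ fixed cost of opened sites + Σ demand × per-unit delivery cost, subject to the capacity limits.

Open {P2, P4}; cheapest assignment that respects the capacities:
  P2 (cap 23, load 23): N2, N3, N4 — cost 8×4 + 11×4 + 4×3 = 88
  P4 (cap 15, load 12): N1, N5 — cost 10×4 + 2×6 = 52
  Shipping 140, fixed 103 → total 243.
  Any other capacity-feasible assignment to {P2, P4} ships for at least 140.
Compare {P2, P5}: its best feasible assignment gives total 261.
Compare {P2, P3}: its best feasible assignment gives total 289.
Every other set of open sites that can feasibly serve all demand totals ≥ 261 even under its best assignment. Minimum: 243.

243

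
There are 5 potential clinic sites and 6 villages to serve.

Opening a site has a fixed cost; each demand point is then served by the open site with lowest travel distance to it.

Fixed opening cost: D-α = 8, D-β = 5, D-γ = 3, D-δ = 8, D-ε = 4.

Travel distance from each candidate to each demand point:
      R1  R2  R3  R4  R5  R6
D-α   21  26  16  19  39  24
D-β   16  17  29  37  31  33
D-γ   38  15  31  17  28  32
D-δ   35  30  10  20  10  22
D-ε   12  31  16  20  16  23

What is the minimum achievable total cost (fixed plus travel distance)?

101

Open {D-γ, D-δ, D-ε}: assign each demand point to its cheapest open site.
  R1→D-ε 12, R2→D-γ 15, R3→D-δ 10, R4→D-γ 17, R5→D-δ 10, R6→D-δ 22
  travel distance 86, fixed 15 → total 101.
Compare {D-γ, D-ε}: travel distance 99 + fixed 7 = 106.
Compare {D-β, D-γ, D-δ}: travel distance 90 + fixed 16 = 106.
Compare {D-β, D-γ, D-δ, D-ε}: travel distance 86 + fixed 20 = 106.
All other subsets cost ≥ 106. Minimum total cost: 101.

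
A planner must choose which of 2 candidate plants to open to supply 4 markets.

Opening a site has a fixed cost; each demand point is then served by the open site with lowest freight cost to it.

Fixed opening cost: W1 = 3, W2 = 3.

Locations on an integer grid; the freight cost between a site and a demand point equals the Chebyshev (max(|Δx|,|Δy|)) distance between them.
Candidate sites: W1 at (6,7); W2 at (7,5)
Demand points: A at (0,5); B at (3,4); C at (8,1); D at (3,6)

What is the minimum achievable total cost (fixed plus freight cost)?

Open {W1}: assign each demand point to its cheapest open site.
  A→W1 6, B→W1 3, C→W1 6, D→W1 3
  freight cost 18, fixed 3 → total 21.
Compare {W2}: freight cost 19 + fixed 3 = 22.
Compare {W1, W2}: freight cost 16 + fixed 6 = 22.

21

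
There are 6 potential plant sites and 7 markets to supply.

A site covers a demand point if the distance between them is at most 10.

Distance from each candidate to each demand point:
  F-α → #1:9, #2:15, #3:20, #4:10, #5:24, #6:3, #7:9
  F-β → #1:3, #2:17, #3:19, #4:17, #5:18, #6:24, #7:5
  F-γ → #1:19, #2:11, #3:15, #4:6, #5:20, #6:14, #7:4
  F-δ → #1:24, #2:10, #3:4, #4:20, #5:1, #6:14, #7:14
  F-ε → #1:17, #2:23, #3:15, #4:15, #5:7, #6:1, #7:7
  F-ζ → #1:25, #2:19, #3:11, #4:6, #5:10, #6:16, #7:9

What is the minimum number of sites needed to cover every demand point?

Coverage sets (demand points within 10 of each site):
  F-α: {#1, #4, #6, #7}
  F-β: {#1, #7}
  F-γ: {#4, #7}
  F-δ: {#2, #3, #5}
  F-ε: {#5, #6, #7}
  F-ζ: {#4, #5, #7}
No single site covers all 7 demand points.
But {F-α, F-δ} covers everything, so the minimum is 2.

2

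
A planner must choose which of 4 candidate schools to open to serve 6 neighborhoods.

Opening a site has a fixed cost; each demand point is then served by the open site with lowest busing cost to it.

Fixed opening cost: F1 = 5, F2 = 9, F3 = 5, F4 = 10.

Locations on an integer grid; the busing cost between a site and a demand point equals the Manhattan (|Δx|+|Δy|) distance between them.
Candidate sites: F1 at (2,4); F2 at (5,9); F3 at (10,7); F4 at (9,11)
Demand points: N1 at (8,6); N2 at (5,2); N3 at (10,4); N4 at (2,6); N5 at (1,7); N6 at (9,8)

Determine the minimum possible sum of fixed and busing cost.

29

Open {F1, F3}: assign each demand point to its cheapest open site.
  N1→F3 3, N2→F1 5, N3→F3 3, N4→F1 2, N5→F1 4, N6→F3 2
  busing cost 19, fixed 10 → total 29.
Compare {F1, F2, F3}: busing cost 19 + fixed 19 = 38.
Compare {F1, F3, F4}: busing cost 19 + fixed 20 = 39.
Compare {F3}: busing cost 36 + fixed 5 = 41.
All other subsets cost ≥ 38. Minimum total cost: 29.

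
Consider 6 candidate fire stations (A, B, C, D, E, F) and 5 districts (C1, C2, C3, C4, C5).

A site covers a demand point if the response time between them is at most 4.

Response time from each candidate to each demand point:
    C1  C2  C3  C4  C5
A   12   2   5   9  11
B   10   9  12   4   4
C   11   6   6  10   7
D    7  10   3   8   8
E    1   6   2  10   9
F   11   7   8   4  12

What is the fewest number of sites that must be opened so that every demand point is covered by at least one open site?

3

Coverage sets (demand points within 4 of each site):
  A: {C2}
  B: {C4, C5}
  C: {}
  D: {C3}
  E: {C1, C3}
  F: {C4}
No 2 sites suffice: every size-2 union leaves at least one demand point uncovered.
But {A, B, E} covers everything, so the minimum is 3.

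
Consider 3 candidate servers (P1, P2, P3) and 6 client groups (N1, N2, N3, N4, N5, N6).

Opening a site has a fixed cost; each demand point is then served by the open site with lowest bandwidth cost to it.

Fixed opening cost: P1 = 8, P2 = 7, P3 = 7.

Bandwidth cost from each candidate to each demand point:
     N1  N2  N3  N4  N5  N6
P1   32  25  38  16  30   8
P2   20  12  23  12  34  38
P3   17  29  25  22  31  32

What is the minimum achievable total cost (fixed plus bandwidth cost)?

Open {P1, P2}: assign each demand point to its cheapest open site.
  N1→P2 20, N2→P2 12, N3→P2 23, N4→P2 12, N5→P1 30, N6→P1 8
  bandwidth cost 105, fixed 15 → total 120.
Compare {P1, P2, P3}: bandwidth cost 102 + fixed 22 = 124.
Compare {P1, P3}: bandwidth cost 121 + fixed 15 = 136.
Compare {P2, P3}: bandwidth cost 127 + fixed 14 = 141.
All other subsets cost ≥ 124. Minimum total cost: 120.

120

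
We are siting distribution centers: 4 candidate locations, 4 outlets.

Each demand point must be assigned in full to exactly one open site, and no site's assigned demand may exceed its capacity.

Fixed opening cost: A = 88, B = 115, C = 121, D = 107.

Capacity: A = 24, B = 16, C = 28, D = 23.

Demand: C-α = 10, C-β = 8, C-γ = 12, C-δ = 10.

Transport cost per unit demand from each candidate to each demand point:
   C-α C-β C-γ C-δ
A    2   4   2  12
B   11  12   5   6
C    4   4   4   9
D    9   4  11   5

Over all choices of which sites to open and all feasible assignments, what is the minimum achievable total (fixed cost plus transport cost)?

Open {A, D}; cheapest assignment that respects the capacities:
  A (cap 24, load 22): C-α, C-γ — cost 10×2 + 12×2 = 44
  D (cap 23, load 18): C-β, C-δ — cost 8×4 + 10×5 = 82
  Shipping 126, fixed 195 → total 321.
  Any other capacity-feasible assignment to {A, D} ships for at least 126.
Compare {A, C}: its best feasible assignment gives total 375.
Compare {C, D}: its best feasible assignment gives total 398.
Every other set of open sites that can feasibly serve all demand totals ≥ 375 even under its best assignment. Minimum: 321.

321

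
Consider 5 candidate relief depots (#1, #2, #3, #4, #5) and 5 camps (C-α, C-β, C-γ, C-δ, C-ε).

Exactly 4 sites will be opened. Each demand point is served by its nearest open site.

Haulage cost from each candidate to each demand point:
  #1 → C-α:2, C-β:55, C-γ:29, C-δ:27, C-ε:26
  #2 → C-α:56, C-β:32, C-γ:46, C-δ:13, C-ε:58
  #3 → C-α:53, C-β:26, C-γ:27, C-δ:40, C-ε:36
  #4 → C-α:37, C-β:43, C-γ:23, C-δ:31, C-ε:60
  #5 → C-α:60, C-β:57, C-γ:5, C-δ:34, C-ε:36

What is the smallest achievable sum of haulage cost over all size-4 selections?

Open {#1, #2, #3, #5}.
  C-α→#1 2, C-β→#3 26, C-γ→#5 5, C-δ→#2 13, C-ε→#1 26  ⇒ total 72.
Compare {#1, #2, #4, #5}: total 78.
Compare {#1, #3, #4, #5}: total 86.
No size-4 selection does better; minimum is 72.

72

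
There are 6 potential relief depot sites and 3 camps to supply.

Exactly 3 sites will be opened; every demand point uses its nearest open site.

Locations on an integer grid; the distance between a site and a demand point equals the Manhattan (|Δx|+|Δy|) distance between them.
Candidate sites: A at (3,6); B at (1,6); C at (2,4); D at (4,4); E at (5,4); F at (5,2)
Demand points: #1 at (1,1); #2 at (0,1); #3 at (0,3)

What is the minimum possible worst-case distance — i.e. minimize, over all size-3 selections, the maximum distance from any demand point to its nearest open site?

Open {A, B, C}.
  Farthest demand point is #2 at distance 5 (to C); all others are ≤ 5.
With {A, C, D} the worst case is 5.
With {A, C, E} the worst case is 5.
No size-3 selection achieves below 5.

5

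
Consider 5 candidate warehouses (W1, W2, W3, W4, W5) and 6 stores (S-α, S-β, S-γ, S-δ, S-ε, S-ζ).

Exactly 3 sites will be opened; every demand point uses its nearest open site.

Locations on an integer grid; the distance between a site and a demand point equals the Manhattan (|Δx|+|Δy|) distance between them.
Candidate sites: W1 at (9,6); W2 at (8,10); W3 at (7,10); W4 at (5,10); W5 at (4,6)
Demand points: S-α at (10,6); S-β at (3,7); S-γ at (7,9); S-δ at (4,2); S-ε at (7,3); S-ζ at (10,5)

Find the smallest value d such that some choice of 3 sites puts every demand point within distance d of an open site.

Open {W1, W2, W5}.
  Farthest demand point is S-ε at distance 5 (to W1); all others are ≤ 5.
With {W1, W3, W5} the worst case is 5.
With {W1, W4, W5} the worst case is 5.
No size-3 selection achieves below 5.

5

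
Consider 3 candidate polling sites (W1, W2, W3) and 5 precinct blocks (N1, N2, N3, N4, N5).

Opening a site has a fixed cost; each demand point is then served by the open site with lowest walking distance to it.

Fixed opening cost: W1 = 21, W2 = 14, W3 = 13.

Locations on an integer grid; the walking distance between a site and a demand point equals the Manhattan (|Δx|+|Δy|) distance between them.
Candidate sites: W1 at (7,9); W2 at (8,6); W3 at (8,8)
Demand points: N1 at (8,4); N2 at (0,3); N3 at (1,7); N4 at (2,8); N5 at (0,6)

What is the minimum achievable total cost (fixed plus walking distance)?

Open {W2}: assign each demand point to its cheapest open site.
  N1→W2 2, N2→W2 11, N3→W2 8, N4→W2 8, N5→W2 8
  walking distance 37, fixed 14 → total 51.
Compare {W3}: walking distance 41 + fixed 13 = 54.
Compare {W2, W3}: walking distance 35 + fixed 27 = 62.
Compare {W1}: walking distance 43 + fixed 21 = 64.
All other subsets cost ≥ 54. Minimum total cost: 51.

51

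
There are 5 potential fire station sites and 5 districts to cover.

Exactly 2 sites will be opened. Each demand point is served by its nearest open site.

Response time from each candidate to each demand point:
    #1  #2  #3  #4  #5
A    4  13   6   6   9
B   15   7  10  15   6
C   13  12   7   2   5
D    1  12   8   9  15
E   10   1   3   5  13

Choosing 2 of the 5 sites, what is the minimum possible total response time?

21

Open {C, E}.
  #1→E 10, #2→E 1, #3→E 3, #4→C 2, #5→C 5  ⇒ total 21.
Compare {A, E}: total 22.
Compare {D, E}: total 23.
No size-2 selection does better; minimum is 21.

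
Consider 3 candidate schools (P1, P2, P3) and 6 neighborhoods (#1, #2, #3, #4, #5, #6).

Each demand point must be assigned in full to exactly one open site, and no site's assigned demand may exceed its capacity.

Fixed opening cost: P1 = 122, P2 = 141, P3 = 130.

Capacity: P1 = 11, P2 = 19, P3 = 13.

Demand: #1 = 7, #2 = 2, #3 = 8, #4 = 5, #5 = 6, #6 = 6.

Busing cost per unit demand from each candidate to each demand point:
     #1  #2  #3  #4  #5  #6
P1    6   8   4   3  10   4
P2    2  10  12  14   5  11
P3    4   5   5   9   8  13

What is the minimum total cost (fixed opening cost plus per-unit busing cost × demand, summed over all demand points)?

Open {P1, P2, P3}; cheapest assignment that respects the capacities:
  P1 (cap 11, load 11): #4, #6 — cost 5×3 + 6×4 = 39
  P2 (cap 19, load 13): #1, #5 — cost 7×2 + 6×5 = 44
  P3 (cap 13, load 10): #2, #3 — cost 2×5 + 8×5 = 50
  Shipping 133, fixed 393 → total 526.
  Any other capacity-feasible assignment to {P1, P2, P3} ships for at least 133.
Total demand is 34 and no other set of sites has combined capacity ≥ 34, so {P1, P2, P3} is the only feasible choice of open sites. Minimum: 526.

526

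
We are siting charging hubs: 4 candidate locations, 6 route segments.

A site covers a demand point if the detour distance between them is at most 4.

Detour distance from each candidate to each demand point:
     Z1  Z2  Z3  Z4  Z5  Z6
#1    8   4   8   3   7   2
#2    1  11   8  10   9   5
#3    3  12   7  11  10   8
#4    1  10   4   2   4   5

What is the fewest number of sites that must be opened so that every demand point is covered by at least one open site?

Coverage sets (demand points within 4 of each site):
  #1: {Z2, Z4, Z6}
  #2: {Z1}
  #3: {Z1}
  #4: {Z1, Z3, Z4, Z5}
No single site covers all 6 demand points.
But {#1, #4} covers everything, so the minimum is 2.

2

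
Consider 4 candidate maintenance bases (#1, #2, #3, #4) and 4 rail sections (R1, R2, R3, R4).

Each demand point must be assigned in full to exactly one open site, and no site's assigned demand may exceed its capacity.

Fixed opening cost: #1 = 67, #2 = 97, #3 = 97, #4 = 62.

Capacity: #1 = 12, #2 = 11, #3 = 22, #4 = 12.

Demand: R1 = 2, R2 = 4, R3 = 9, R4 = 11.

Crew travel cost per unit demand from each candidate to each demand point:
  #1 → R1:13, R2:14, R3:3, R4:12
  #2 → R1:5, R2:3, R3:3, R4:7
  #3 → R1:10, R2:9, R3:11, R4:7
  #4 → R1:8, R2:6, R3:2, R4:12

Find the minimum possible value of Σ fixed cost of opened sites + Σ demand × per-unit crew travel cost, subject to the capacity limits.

Open {#3, #4}; cheapest assignment that respects the capacities:
  #3 (cap 22, load 15): R2, R4 — cost 4×9 + 11×7 = 113
  #4 (cap 12, load 11): R1, R3 — cost 2×8 + 9×2 = 34
  Shipping 147, fixed 159 → total 306.
  Any other capacity-feasible assignment to {#3, #4} ships for at least 147.
Compare {#1, #3}: its best feasible assignment gives total 324.
Compare {#2, #3}: its best feasible assignment gives total 344.
Every other set of open sites that can feasibly serve all demand totals ≥ 324 even under its best assignment. Minimum: 306.

306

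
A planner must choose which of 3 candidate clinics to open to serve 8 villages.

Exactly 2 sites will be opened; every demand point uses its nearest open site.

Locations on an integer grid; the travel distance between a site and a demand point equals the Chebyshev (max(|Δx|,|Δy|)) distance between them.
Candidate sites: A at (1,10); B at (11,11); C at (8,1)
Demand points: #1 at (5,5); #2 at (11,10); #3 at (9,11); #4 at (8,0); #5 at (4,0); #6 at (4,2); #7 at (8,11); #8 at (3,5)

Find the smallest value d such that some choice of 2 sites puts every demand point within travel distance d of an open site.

5

Open {B, C}.
  Farthest demand point is #8 at travel distance 5 (to C); all others are ≤ 5.
With {A, C} the worst case is 9.
With {A, B} the worst case is 10.
No size-2 selection achieves below 5.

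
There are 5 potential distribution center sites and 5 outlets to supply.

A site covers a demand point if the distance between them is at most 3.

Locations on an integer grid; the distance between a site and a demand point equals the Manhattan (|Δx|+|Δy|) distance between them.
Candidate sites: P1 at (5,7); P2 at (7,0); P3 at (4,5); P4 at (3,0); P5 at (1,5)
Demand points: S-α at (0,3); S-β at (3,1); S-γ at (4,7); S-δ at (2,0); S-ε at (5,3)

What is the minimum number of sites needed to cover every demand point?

3

Coverage sets (demand points within 3 of each site):
  P1: {S-γ}
  P2: {}
  P3: {S-γ, S-ε}
  P4: {S-β, S-δ}
  P5: {S-α}
No 2 sites suffice: every size-2 union leaves at least one demand point uncovered.
But {P3, P4, P5} covers everything, so the minimum is 3.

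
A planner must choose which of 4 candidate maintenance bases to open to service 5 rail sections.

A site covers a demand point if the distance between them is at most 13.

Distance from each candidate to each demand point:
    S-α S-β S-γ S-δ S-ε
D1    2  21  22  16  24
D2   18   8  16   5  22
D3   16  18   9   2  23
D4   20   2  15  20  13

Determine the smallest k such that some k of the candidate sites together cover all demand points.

3

Coverage sets (demand points within 13 of each site):
  D1: {S-α}
  D2: {S-β, S-δ}
  D3: {S-γ, S-δ}
  D4: {S-β, S-ε}
No 2 sites suffice: every size-2 union leaves at least one demand point uncovered.
But {D1, D3, D4} covers everything, so the minimum is 3.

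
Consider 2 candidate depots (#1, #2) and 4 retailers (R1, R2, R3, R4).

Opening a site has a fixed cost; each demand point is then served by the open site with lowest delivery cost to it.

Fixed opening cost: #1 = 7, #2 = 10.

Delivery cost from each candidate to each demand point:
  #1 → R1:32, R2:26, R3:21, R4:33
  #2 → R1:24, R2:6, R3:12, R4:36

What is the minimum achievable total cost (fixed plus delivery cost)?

88

Open {#2}: assign each demand point to its cheapest open site.
  R1→#2 24, R2→#2 6, R3→#2 12, R4→#2 36
  delivery cost 78, fixed 10 → total 88.
Compare {#1, #2}: delivery cost 75 + fixed 17 = 92.
Compare {#1}: delivery cost 112 + fixed 7 = 119.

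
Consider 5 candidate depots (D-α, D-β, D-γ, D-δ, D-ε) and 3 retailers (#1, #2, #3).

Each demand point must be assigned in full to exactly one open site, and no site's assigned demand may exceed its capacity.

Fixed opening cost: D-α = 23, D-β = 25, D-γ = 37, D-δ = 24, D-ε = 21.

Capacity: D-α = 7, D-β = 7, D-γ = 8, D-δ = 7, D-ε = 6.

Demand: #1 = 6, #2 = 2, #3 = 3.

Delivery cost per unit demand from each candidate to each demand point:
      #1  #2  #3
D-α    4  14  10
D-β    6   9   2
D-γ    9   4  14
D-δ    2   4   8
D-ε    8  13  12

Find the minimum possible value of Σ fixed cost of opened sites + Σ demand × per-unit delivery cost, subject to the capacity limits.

85

Open {D-β, D-δ}; cheapest assignment that respects the capacities:
  D-β (cap 7, load 5): #2, #3 — cost 2×9 + 3×2 = 24
  D-δ (cap 7, load 6): #1 — cost 6×2 = 12
  Shipping 36, fixed 49 → total 85.
  Any other capacity-feasible assignment to {D-β, D-δ} ships for at least 36.
Compare {D-α, D-β}: its best feasible assignment gives total 96.
Compare {D-α, D-δ}: its best feasible assignment gives total 103.
Every other set of open sites that can feasibly serve all demand totals ≥ 96 even under its best assignment. Minimum: 85.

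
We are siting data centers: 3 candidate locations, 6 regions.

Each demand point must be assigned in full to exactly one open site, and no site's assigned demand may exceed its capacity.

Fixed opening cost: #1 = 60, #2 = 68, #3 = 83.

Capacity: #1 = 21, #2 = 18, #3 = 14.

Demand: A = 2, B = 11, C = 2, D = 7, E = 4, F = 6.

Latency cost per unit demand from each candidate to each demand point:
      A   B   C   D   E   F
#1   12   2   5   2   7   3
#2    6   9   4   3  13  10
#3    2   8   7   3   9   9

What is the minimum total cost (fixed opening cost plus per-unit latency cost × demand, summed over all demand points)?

237

Open {#1, #2}; cheapest assignment that respects the capacities:
  #1 (cap 21, load 21): B, E, F — cost 11×2 + 4×7 + 6×3 = 68
  #2 (cap 18, load 11): A, C, D — cost 2×6 + 2×4 + 7×3 = 41
  Shipping 109, fixed 128 → total 237.
  Any other capacity-feasible assignment to {#1, #2} ships for at least 109.
Compare {#1, #3}: its best feasible assignment gives total 250.
Compare {#1, #2, #3}: its best feasible assignment gives total 312.
Every other set of open sites that can feasibly serve all demand totals ≥ 250 even under its best assignment. Minimum: 237.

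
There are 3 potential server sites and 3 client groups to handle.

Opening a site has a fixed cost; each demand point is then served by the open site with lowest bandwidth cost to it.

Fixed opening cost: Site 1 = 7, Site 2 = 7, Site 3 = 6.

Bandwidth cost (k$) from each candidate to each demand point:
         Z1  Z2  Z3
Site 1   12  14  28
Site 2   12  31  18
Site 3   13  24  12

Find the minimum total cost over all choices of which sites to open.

51

Open {Site 1, Site 3}: assign each demand point to its cheapest open site.
  Z1→Site 1 12, Z2→Site 1 14, Z3→Site 3 12
  bandwidth cost 38, fixed 13 → total 51.
Compare {Site 3}: bandwidth cost 49 + fixed 6 = 55.
Compare {Site 1, Site 2}: bandwidth cost 44 + fixed 14 = 58.
Compare {Site 1, Site 2, Site 3}: bandwidth cost 38 + fixed 20 = 58.
All other subsets cost ≥ 55. Minimum total cost: 51.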